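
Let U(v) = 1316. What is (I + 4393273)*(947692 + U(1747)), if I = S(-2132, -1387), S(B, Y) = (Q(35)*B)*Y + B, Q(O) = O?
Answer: 102387600981648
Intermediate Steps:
S(B, Y) = B + 35*B*Y (S(B, Y) = (35*B)*Y + B = 35*B*Y + B = B + 35*B*Y)
I = 103495808 (I = -2132*(1 + 35*(-1387)) = -2132*(1 - 48545) = -2132*(-48544) = 103495808)
(I + 4393273)*(947692 + U(1747)) = (103495808 + 4393273)*(947692 + 1316) = 107889081*949008 = 102387600981648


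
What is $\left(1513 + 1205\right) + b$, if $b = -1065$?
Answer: $1653$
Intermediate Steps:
$\left(1513 + 1205\right) + b = \left(1513 + 1205\right) - 1065 = 2718 - 1065 = 1653$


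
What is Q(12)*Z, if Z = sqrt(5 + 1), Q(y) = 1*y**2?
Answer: 144*sqrt(6) ≈ 352.73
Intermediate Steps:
Q(y) = y**2
Z = sqrt(6) ≈ 2.4495
Q(12)*Z = 12**2*sqrt(6) = 144*sqrt(6)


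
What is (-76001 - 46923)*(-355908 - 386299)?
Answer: 91235053268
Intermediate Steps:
(-76001 - 46923)*(-355908 - 386299) = -122924*(-742207) = 91235053268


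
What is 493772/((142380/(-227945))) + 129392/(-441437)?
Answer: -2484250731907747/3142590003 ≈ -7.9051e+5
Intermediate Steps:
493772/((142380/(-227945))) + 129392/(-441437) = 493772/((142380*(-1/227945))) + 129392*(-1/441437) = 493772/(-28476/45589) - 129392/441437 = 493772*(-45589/28476) - 129392/441437 = -5627642927/7119 - 129392/441437 = -2484250731907747/3142590003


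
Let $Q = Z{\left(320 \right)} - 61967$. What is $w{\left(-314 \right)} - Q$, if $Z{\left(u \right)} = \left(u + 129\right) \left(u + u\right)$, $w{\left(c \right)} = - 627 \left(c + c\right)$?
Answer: $168363$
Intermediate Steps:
$w{\left(c \right)} = - 1254 c$ ($w{\left(c \right)} = - 627 \cdot 2 c = - 1254 c$)
$Z{\left(u \right)} = 2 u \left(129 + u\right)$ ($Z{\left(u \right)} = \left(129 + u\right) 2 u = 2 u \left(129 + u\right)$)
$Q = 225393$ ($Q = 2 \cdot 320 \left(129 + 320\right) - 61967 = 2 \cdot 320 \cdot 449 - 61967 = 287360 - 61967 = 225393$)
$w{\left(-314 \right)} - Q = \left(-1254\right) \left(-314\right) - 225393 = 393756 - 225393 = 168363$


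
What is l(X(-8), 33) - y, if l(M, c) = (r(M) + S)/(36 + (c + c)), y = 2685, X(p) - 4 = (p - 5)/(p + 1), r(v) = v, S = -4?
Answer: -1917077/714 ≈ -2685.0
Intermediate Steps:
X(p) = 4 + (-5 + p)/(1 + p) (X(p) = 4 + (p - 5)/(p + 1) = 4 + (-5 + p)/(1 + p))
l(M, c) = (-4 + M)/(36 + 2*c) (l(M, c) = (M - 4)/(36 + (c + c)) = (-4 + M)/(36 + 2*c))
l(X(-8), 33) - y = (-4 + (-1 + 5*(-8))/(1 - 8))/(2*(18 + 33)) - 1*2685 = (1/2)*(-4 + (-1 - 40)/(-7))/51 - 2685 = (1/2)*(1/51)*(-4 - 1/7*(-41)) - 2685 = (1/2)*(1/51)*(-4 + 41/7) - 2685 = (1/2)*(1/51)*(13/7) - 2685 = 13/714 - 2685 = -1917077/714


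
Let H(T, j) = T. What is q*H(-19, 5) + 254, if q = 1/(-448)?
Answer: 113811/448 ≈ 254.04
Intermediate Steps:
q = -1/448 ≈ -0.0022321
q*H(-19, 5) + 254 = -1/448*(-19) + 254 = 19/448 + 254 = 113811/448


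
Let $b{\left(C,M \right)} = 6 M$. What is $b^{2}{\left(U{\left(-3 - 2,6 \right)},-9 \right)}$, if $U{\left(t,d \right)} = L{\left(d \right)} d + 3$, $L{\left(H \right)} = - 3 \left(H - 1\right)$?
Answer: $2916$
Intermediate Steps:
$L{\left(H \right)} = 3 - 3 H$ ($L{\left(H \right)} = - 3 \left(-1 + H\right) = 3 - 3 H$)
$U{\left(t,d \right)} = 3 + d \left(3 - 3 d\right)$ ($U{\left(t,d \right)} = \left(3 - 3 d\right) d + 3 = d \left(3 - 3 d\right) + 3 = 3 + d \left(3 - 3 d\right)$)
$b^{2}{\left(U{\left(-3 - 2,6 \right)},-9 \right)} = \left(6 \left(-9\right)\right)^{2} = \left(-54\right)^{2} = 2916$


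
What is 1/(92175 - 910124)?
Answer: -1/817949 ≈ -1.2226e-6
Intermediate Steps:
1/(92175 - 910124) = 1/(-817949) = -1/817949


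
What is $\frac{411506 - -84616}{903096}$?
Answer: $\frac{82687}{150516} \approx 0.54936$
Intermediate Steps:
$\frac{411506 - -84616}{903096} = \left(411506 + 84616\right) \frac{1}{903096} = 496122 \cdot \frac{1}{903096} = \frac{82687}{150516}$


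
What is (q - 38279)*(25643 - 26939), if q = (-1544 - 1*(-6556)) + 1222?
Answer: 41530320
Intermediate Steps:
q = 6234 (q = (-1544 + 6556) + 1222 = 5012 + 1222 = 6234)
(q - 38279)*(25643 - 26939) = (6234 - 38279)*(25643 - 26939) = -32045*(-1296) = 41530320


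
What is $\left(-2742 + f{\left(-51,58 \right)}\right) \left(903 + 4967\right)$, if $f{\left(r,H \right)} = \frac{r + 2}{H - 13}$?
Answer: $- \frac{144917386}{9} \approx -1.6102 \cdot 10^{7}$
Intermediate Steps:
$f{\left(r,H \right)} = \frac{2 + r}{-13 + H}$
$\left(-2742 + f{\left(-51,58 \right)}\right) \left(903 + 4967\right) = \left(-2742 + \frac{2 - 51}{-13 + 58}\right) \left(903 + 4967\right) = \left(-2742 + \frac{1}{45} \left(-49\right)\right) 5870 = \left(-2742 - \frac{49}{45}\right) 5870 = \left(- \frac{123439}{45}\right) 5870 = - \frac{144917386}{9}$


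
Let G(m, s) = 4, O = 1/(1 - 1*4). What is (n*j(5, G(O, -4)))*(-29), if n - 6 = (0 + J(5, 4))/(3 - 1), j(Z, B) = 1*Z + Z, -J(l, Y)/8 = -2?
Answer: -4060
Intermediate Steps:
O = -⅓ (O = 1/(1 - 4) = 1/(-3) = 1*(-⅓) = -⅓ ≈ -0.33333)
J(l, Y) = 16 (J(l, Y) = -8*(-2) = 16)
j(Z, B) = 2*Z (j(Z, B) = Z + Z = 2*Z)
n = 14 (n = 6 + (0 + 16)/(3 - 1) = 6 + 16/2 = 6 + 16*(½) = 6 + 8 = 14)
(n*j(5, G(O, -4)))*(-29) = (14*(2*5))*(-29) = (14*10)*(-29) = 140*(-29) = -4060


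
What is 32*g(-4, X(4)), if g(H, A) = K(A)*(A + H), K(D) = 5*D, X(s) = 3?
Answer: -480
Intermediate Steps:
g(H, A) = 5*A*(A + H) (g(H, A) = (5*A)*(A + H) = 5*A*(A + H))
32*g(-4, X(4)) = 32*(5*3*(3 - 4)) = 32*(5*3*(-1)) = 32*(-15) = -480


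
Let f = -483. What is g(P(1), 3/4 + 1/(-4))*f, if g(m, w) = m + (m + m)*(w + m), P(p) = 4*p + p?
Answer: -28980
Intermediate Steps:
P(p) = 5*p
g(m, w) = m + 2*m*(m + w) (g(m, w) = m + (2*m)*(m + w) = m + 2*m*(m + w))
g(P(1), 3/4 + 1/(-4))*f = ((5*1)*(1 + 2*(5*1) + 2*(3/4 + 1/(-4))))*(-483) = (5*(1 + 2*5 + 2*(3*(¼) + 1*(-¼))))*(-483) = (5*(1 + 10 + 2*(¾ - ¼)))*(-483) = (5*(1 + 10 + 2*(½)))*(-483) = (5*(1 + 10 + 1))*(-483) = (5*12)*(-483) = 60*(-483) = -28980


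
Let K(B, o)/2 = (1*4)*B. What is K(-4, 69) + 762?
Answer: 730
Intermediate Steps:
K(B, o) = 8*B (K(B, o) = 2*((1*4)*B) = 2*(4*B) = 8*B)
K(-4, 69) + 762 = 8*(-4) + 762 = -32 + 762 = 730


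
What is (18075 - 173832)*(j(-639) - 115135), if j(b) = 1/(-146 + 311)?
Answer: 986319468806/55 ≈ 1.7933e+10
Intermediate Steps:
j(b) = 1/165
(18075 - 173832)*(j(-639) - 115135) = (18075 - 173832)*(1/165 - 115135) = -155757*(-18997274/165) = 986319468806/55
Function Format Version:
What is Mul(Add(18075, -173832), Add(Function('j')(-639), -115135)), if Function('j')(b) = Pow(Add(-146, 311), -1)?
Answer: Rational(986319468806, 55) ≈ 1.7933e+10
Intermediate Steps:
Function('j')(b) = Rational(1, 165) (Function('j')(b) = Pow(165, -1) = Rational(1, 165))
Mul(Add(18075, -173832), Add(Function('j')(-639), -115135)) = Mul(Add(18075, -173832), Add(Rational(1, 165), -115135)) = Mul(-155757, Rational(-18997274, 165)) = Rational(986319468806, 55)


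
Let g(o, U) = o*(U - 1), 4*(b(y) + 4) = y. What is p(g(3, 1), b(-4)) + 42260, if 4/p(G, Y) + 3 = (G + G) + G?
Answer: 126776/3 ≈ 42259.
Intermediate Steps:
b(y) = -4 + y/4
g(o, U) = o*(-1 + U)
p(G, Y) = 4/(-3 + 3*G) (p(G, Y) = 4/(-3 + ((G + G) + G)) = 4/(-3 + (2*G + G)) = 4/(-3 + 3*G))
p(g(3, 1), b(-4)) + 42260 = 4/(3*(-1 + 3*(-1 + 1))) + 42260 = 4/(3*(-1 + 3*0)) + 42260 = 4/(3*(-1 + 0)) + 42260 = (4/3)/(-1) + 42260 = (4/3)*(-1) + 42260 = -4/3 + 42260 = 126776/3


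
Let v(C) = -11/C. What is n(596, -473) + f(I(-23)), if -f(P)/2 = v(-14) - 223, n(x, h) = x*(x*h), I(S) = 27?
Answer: -1176117065/7 ≈ -1.6802e+8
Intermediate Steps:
n(x, h) = h*x² (n(x, h) = x*(h*x) = h*x²)
f(P) = 3111/7 (f(P) = -2*(-11/(-14) - 223) = -2*(-11*(-1/14) - 223) = -2*(11/14 - 223) = -2*(-3111/14) = 3111/7)
n(596, -473) + f(I(-23)) = -473*596² + 3111/7 = -473*355216 + 3111/7 = -168017168 + 3111/7 = -1176117065/7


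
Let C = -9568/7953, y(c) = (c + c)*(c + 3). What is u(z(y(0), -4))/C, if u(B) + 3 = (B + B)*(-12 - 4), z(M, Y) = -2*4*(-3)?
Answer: 6131763/9568 ≈ 640.86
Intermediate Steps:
y(c) = 2*c*(3 + c) (y(c) = (2*c)*(3 + c) = 2*c*(3 + c))
z(M, Y) = 24 (z(M, Y) = -8*(-3) = 24)
C = -9568/7953 (C = -9568*1/7953 = -9568/7953 ≈ -1.2031)
u(B) = -3 - 32*B (u(B) = -3 + (B + B)*(-12 - 4) = -3 + (2*B)*(-16) = -3 - 32*B)
u(z(y(0), -4))/C = (-3 - 32*24)/(-9568/7953) = (-3 - 768)*(-7953/9568) = -771*(-7953/9568) = 6131763/9568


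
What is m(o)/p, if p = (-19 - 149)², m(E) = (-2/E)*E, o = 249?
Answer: -1/14112 ≈ -7.0862e-5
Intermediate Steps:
m(E) = -2 (m(E) = (-2/E)*E = -2)
p = 28224 (p = (-168)² = 28224)
m(o)/p = -2/28224 = -2*1/28224 = -1/14112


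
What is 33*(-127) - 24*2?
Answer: -4239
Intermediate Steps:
33*(-127) - 24*2 = -4191 - 48 = -4239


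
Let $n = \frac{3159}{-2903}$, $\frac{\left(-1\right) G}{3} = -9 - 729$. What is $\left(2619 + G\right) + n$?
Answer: $\frac{14027040}{2903} \approx 4831.9$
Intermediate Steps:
$G = 2214$ ($G = - 3 \left(-9 - 729\right) = \left(-3\right) \left(-738\right) = 2214$)
$n = - \frac{3159}{2903}$ ($n = 3159 \left(- \frac{1}{2903}\right) = - \frac{3159}{2903} \approx -1.0882$)
$\left(2619 + G\right) + n = \left(2619 + 2214\right) - \frac{3159}{2903} = 4833 - \frac{3159}{2903} = \frac{14027040}{2903}$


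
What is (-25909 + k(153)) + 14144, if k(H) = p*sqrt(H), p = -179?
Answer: -11765 - 537*sqrt(17) ≈ -13979.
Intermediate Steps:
k(H) = -179*sqrt(H)
(-25909 + k(153)) + 14144 = (-25909 - 537*sqrt(17)) + 14144 = -11765 - 537*sqrt(17)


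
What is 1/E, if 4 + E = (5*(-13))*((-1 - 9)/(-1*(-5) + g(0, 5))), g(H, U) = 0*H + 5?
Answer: 1/61 ≈ 0.016393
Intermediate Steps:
g(H, U) = 5 (g(H, U) = 0 + 5 = 5)
E = 61 (E = -4 + (5*(-13))*((-1 - 9)/(-1*(-5) + 5)) = -4 - (-650)/(5 + 5) = -4 - (-650)/10 = -4 - 65*(-1) = -4 + 65 = 61)
1/E = 1/61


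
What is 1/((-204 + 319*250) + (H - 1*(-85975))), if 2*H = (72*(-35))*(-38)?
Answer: 1/213401 ≈ 4.6860e-6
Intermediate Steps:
H = 47880 (H = ((72*(-35))*(-38))/2 = (-2520*(-38))/2 = (½)*95760 = 47880)
1/((-204 + 319*250) + (H - 1*(-85975))) = 1/((-204 + 319*250) + (47880 - 1*(-85975))) = 1/((-204 + 79750) + (47880 + 85975)) = 1/(79546 + 133855) = 1/213401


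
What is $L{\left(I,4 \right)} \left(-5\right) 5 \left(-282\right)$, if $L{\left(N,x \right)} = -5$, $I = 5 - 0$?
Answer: $-35250$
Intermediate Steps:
$I = 5$ ($I = 5 + 0 = 5$)
$L{\left(I,4 \right)} \left(-5\right) 5 \left(-282\right) = \left(-5\right) \left(-5\right) 5 \left(-282\right) = 25 \cdot 5 \left(-282\right) = 125 \left(-282\right) = -35250$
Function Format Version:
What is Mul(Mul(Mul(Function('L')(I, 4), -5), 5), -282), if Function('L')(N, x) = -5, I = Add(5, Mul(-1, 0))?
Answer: -35250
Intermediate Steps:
I = 5 (I = Add(5, 0) = 5)
Mul(Mul(Mul(Function('L')(I, 4), -5), 5), -282) = Mul(Mul(Mul(-5, -5), 5), -282) = Mul(Mul(25, 5), -282) = Mul(125, -282) = -35250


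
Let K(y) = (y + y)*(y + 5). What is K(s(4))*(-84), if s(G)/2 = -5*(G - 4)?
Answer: 0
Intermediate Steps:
s(G) = 40 - 10*G (s(G) = 2*(-5*(G - 4)) = 2*(-5*(-4 + G)) = 2*(20 - 5*G) = 40 - 10*G)
K(y) = 2*y*(5 + y) (K(y) = (2*y)*(5 + y) = 2*y*(5 + y))
K(s(4))*(-84) = (2*(40 - 10*4)*(5 + (40 - 10*4)))*(-84) = (2*(40 - 40)*(5 + (40 - 40)))*(-84) = (2*0*(5 + 0))*(-84) = (2*0*5)*(-84) = 0*(-84) = 0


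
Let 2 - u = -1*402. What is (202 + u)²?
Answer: 367236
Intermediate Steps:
u = 404 (u = 2 - (-1)*402 = 2 - 1*(-402) = 2 + 402 = 404)
(202 + u)² = (202 + 404)² = 606² = 367236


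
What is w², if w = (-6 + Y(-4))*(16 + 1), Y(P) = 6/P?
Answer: 65025/4 ≈ 16256.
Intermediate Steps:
w = -255/2 (w = (-6 + 6/(-4))*(16 + 1) = (-6 + 6*(-¼))*17 = (-6 - 3/2)*17 = -15/2*17 = -255/2 ≈ -127.50)
w² = (-255/2)² = 65025/4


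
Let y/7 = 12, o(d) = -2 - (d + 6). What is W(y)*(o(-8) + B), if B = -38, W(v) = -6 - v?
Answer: 3420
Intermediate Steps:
o(d) = -8 - d (o(d) = -2 - (6 + d) = -2 + (-6 - d) = -8 - d)
y = 84 (y = 7*12 = 84)
W(y)*(o(-8) + B) = (-6 - 1*84)*((-8 - 1*(-8)) - 38) = (-6 - 84)*((-8 + 8) - 38) = -90*(0 - 38) = -90*(-38) = 3420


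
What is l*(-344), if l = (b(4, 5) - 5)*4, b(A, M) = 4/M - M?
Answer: 63296/5 ≈ 12659.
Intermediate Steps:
b(A, M) = -M + 4/M
l = -184/5 (l = ((-1*5 + 4/5) - 5)*4 = ((-5 + 4*(⅕)) - 5)*4 = ((-5 + ⅘) - 5)*4 = (-21/5 - 5)*4 = -46/5*4 = -184/5 ≈ -36.800)
l*(-344) = -184/5*(-344) = 63296/5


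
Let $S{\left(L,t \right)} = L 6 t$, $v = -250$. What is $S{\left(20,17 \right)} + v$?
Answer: $1790$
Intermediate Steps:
$S{\left(L,t \right)} = 6 L t$
$S{\left(20,17 \right)} + v = 6 \cdot 20 \cdot 17 - 250 = 2040 - 250 = 1790$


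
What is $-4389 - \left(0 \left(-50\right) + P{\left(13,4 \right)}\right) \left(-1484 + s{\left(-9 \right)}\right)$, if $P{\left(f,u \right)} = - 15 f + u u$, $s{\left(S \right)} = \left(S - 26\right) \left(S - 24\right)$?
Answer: $-63280$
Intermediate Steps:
$s{\left(S \right)} = \left(-26 + S\right) \left(-24 + S\right)$
$P{\left(f,u \right)} = u^{2} - 15 f$ ($P{\left(f,u \right)} = - 15 f + u^{2} = u^{2} - 15 f$)
$-4389 - \left(0 \left(-50\right) + P{\left(13,4 \right)}\right) \left(-1484 + s{\left(-9 \right)}\right) = -4389 - \left(0 \left(-50\right) + \left(4^{2} - 195\right)\right) \left(-1484 + \left(624 + \left(-9\right)^{2} - -450\right)\right) = -4389 - \left(0 + \left(16 - 195\right)\right) \left(-1484 + \left(624 + 81 + 450\right)\right) = -4389 - \left(0 - 179\right) \left(-1484 + 1155\right) = -4389 - \left(-179\right) \left(-329\right) = -4389 - 58891 = -63280$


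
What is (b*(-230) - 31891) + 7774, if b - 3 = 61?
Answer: -38837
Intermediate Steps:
b = 64 (b = 3 + 61 = 64)
(b*(-230) - 31891) + 7774 = (64*(-230) - 31891) + 7774 = (-14720 - 31891) + 7774 = -46611 + 7774 = -38837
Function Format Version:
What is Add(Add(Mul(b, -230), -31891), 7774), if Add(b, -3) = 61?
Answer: -38837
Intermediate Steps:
b = 64 (b = Add(3, 61) = 64)
Add(Add(Mul(b, -230), -31891), 7774) = Add(Add(Mul(64, -230), -31891), 7774) = Add(Add(-14720, -31891), 7774) = Add(-46611, 7774) = -38837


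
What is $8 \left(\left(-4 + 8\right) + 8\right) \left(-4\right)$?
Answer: $-384$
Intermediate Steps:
$8 \left(\left(-4 + 8\right) + 8\right) \left(-4\right) = 8 \left(4 + 8\right) \left(-4\right) = 8 \cdot 12 \left(-4\right) = 96 \left(-4\right) = -384$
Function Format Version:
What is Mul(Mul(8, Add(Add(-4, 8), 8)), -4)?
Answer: -384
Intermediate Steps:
Mul(Mul(8, Add(Add(-4, 8), 8)), -4) = Mul(Mul(8, Add(4, 8)), -4) = Mul(Mul(8, 12), -4) = Mul(96, -4) = -384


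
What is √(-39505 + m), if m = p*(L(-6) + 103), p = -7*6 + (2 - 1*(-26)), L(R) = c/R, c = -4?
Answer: I*√368607/3 ≈ 202.38*I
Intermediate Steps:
L(R) = -4/R
p = -14 (p = -42 + (2 + 26) = -42 + 28 = -14)
m = -4354/3 (m = -14*(-4/(-6) + 103) = -14*(-4*(-⅙) + 103) = -14*(⅔ + 103) = -14*311/3 = -4354/3 ≈ -1451.3)
√(-39505 + m) = √(-39505 - 4354/3) = √(-122869/3) = I*√368607/3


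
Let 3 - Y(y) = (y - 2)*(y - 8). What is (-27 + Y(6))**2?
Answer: 256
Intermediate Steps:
Y(y) = 3 - (-8 + y)*(-2 + y) (Y(y) = 3 - (y - 2)*(y - 8) = 3 - (-2 + y)*(-8 + y) = 3 - (-8 + y)*(-2 + y))
(-27 + Y(6))**2 = (-27 + (-13 - 1*6**2 + 10*6))**2 = (-27 + (-13 - 1*36 + 60))**2 = (-27 + (-13 - 36 + 60))**2 = (-27 + 11)**2 = (-16)**2 = 256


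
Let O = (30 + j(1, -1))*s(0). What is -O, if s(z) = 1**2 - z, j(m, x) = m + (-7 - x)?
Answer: -25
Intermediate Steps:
j(m, x) = -7 + m - x
s(z) = 1 - z
O = 25 (O = (30 + (-7 + 1 - 1*(-1)))*(1 - 1*0) = (30 + (-7 + 1 + 1))*(1 + 0) = (30 - 5)*1 = 25*1 = 25)
-O = -1*25 = -25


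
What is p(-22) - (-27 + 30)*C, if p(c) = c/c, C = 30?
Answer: -89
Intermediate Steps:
p(c) = 1
p(-22) - (-27 + 30)*C = 1 - (-27 + 30)*30 = 1 - 3*30 = 1 - 1*90 = 1 - 90 = -89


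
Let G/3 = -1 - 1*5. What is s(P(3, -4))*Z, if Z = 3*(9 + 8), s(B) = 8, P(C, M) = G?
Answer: 408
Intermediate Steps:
G = -18 (G = 3*(-1 - 1*5) = 3*(-1 - 5) = 3*(-6) = -18)
P(C, M) = -18
Z = 51 (Z = 3*17 = 51)
s(P(3, -4))*Z = 8*51 = 408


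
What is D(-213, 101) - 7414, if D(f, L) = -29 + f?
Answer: -7656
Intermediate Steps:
D(-213, 101) - 7414 = (-29 - 213) - 7414 = -242 - 7414 = -7656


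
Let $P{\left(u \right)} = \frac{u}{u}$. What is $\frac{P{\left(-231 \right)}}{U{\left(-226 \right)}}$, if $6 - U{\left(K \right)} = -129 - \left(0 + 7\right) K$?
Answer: $- \frac{1}{1447} \approx -0.00069109$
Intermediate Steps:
$P{\left(u \right)} = 1$
$U{\left(K \right)} = 135 + 7 K$ ($U{\left(K \right)} = 6 - \left(-129 - \left(0 + 7\right) K\right) = 6 - \left(-129 - 7 K\right) = 6 + \left(129 + 7 K\right) = 135 + 7 K$)
$\frac{P{\left(-231 \right)}}{U{\left(-226 \right)}} = 1 \frac{1}{135 + 7 \left(-226\right)} = 1 \frac{1}{135 - 1582} = 1 \frac{1}{-1447} = 1 \left(- \frac{1}{1447}\right) = - \frac{1}{1447}$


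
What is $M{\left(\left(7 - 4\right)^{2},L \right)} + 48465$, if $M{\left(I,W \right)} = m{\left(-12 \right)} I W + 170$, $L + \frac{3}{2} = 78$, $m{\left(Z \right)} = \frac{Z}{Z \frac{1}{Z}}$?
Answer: $40373$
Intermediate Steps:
$m{\left(Z \right)} = Z$ ($m{\left(Z \right)} = \frac{Z}{1} = Z 1 = Z$)
$L = \frac{153}{2}$ ($L = - \frac{3}{2} + 78 = \frac{153}{2} \approx 76.5$)
$M{\left(I,W \right)} = 170 - 12 I W$ ($M{\left(I,W \right)} = - 12 I W + 170 = 170 - 12 I W$)
$M{\left(\left(7 - 4\right)^{2},L \right)} + 48465 = \left(170 - 12 \left(7 - 4\right)^{2} \cdot \frac{153}{2}\right) + 48465 = \left(170 - 12 \cdot 3^{2} \cdot \frac{153}{2}\right) + 48465 = \left(170 - 108 \cdot \frac{153}{2}\right) + 48465 = \left(170 - 8262\right) + 48465 = -8092 + 48465 = 40373$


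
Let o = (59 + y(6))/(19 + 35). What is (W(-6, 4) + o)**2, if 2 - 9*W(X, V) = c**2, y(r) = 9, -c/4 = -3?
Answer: 153664/729 ≈ 210.79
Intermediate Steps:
c = 12 (c = -4*(-3) = 12)
o = 34/27 (o = (59 + 9)/(19 + 35) = 68/54 = 68*(1/54) = 34/27 ≈ 1.2593)
W(X, V) = -142/9 (W(X, V) = 2/9 - 1/9*12**2 = 2/9 - 1/9*144 = 2/9 - 16 = -142/9)
(W(-6, 4) + o)**2 = (-142/9 + 34/27)**2 = (-392/27)**2 = 153664/729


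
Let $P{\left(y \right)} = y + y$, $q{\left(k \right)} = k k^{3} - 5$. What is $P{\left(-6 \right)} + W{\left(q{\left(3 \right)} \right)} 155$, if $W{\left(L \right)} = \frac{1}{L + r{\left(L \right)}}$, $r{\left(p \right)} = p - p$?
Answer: $- \frac{757}{76} \approx -9.9605$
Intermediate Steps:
$r{\left(p \right)} = 0$
$q{\left(k \right)} = -5 + k^{4}$ ($q{\left(k \right)} = k^{4} - 5 = -5 + k^{4}$)
$P{\left(y \right)} = 2 y$
$W{\left(L \right)} = \frac{1}{L}$ ($W{\left(L \right)} = \frac{1}{L + 0} = \frac{1}{L}$)
$P{\left(-6 \right)} + W{\left(q{\left(3 \right)} \right)} 155 = 2 \left(-6\right) + \frac{1}{-5 + 3^{4}} \cdot 155 = -12 + \frac{1}{-5 + 81} \cdot 155 = -12 + \frac{1}{76} \cdot 155 = -12 + \frac{155}{76} = - \frac{757}{76}$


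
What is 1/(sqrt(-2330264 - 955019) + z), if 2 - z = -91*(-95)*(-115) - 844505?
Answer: 1838682/3380754782407 - I*sqrt(3285283)/3380754782407 ≈ 5.4387e-7 - 5.3613e-10*I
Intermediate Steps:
z = 1838682 (z = 2 - (-91*(-95)*(-115) - 844505) = 2 - (8645*(-115) - 844505) = 2 - (-994175 - 844505) = 2 - 1*(-1838680) = 2 + 1838680 = 1838682)
1/(sqrt(-2330264 - 955019) + z) = 1/(sqrt(-2330264 - 955019) + 1838682) = 1/(sqrt(-3285283) + 1838682) = 1/(I*sqrt(3285283) + 1838682) = 1/(1838682 + I*sqrt(3285283))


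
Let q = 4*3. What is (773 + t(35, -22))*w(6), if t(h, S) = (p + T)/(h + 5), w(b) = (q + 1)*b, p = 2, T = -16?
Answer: 602667/10 ≈ 60267.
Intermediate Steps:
q = 12
w(b) = 13*b (w(b) = (12 + 1)*b = 13*b)
t(h, S) = -14/(5 + h) (t(h, S) = (2 - 16)/(h + 5) = -14/(5 + h))
(773 + t(35, -22))*w(6) = (773 - 14/(5 + 35))*(13*6) = (773 - 14/40)*78 = (773 - 14*1/40)*78 = (773 - 7/20)*78 = (15453/20)*78 = 602667/10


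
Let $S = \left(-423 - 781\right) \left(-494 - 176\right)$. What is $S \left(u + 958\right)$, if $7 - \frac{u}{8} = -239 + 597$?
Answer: $-1492358000$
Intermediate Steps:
$S = 806680$ ($S = \left(-1204\right) \left(-670\right) = 806680$)
$u = -2808$ ($u = 56 - 8 \left(-239 + 597\right) = 56 - 2864 = -2808$)
$S \left(u + 958\right) = 806680 \left(-2808 + 958\right) = 806680 \left(-1850\right) = -1492358000$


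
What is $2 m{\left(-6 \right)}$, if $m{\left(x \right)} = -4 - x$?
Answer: $4$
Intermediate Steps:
$2 m{\left(-6 \right)} = 2 \left(-4 - -6\right) = 2 \left(-4 + 6\right) = 2 \cdot 2 = 4$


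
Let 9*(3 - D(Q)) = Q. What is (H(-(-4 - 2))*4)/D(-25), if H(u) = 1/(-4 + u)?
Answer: 9/26 ≈ 0.34615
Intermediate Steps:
D(Q) = 3 - Q/9
(H(-(-4 - 2))*4)/D(-25) = (4/(-4 - (-4 - 2)))/(3 - ⅑*(-25)) = (4/(-4 - 1*(-6)))/(3 + 25/9) = (4/(-4 + 6))/(52/9) = (4/2)*(9/52) = ((½)*4)*(9/52) = 2*(9/52) = 9/26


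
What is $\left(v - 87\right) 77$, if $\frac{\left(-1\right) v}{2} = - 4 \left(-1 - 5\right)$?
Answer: $-10395$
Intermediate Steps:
$v = -48$ ($v = - 2 \left(- 4 \left(-1 - 5\right)\right) = - 2 \left(\left(-4\right) \left(-6\right)\right) = \left(-2\right) 24 = -48$)
$\left(v - 87\right) 77 = \left(-48 - 87\right) 77 = \left(-135\right) 77 = -10395$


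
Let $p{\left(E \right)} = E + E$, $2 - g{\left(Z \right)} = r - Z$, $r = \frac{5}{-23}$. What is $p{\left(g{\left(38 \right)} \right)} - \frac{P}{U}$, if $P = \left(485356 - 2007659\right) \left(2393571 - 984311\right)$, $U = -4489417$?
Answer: $- \frac{49334071271490}{103256591} \approx -4.7778 \cdot 10^{5}$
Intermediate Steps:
$P = -2145320725780$ ($P = \left(-1522303\right) 1409260 = -2145320725780$)
$r = - \frac{5}{23}$ ($r = 5 \left(- \frac{1}{23}\right) = - \frac{5}{23} \approx -0.21739$)
$g{\left(Z \right)} = \frac{51}{23} + Z$ ($g{\left(Z \right)} = 2 - \left(- \frac{5}{23} - Z\right) = 2 + \left(\frac{5}{23} + Z\right) = \frac{51}{23} + Z$)
$p{\left(E \right)} = 2 E$
$p{\left(g{\left(38 \right)} \right)} - \frac{P}{U} = 2 \left(\frac{51}{23} + 38\right) - - \frac{2145320725780}{-4489417} = 2 \cdot \frac{925}{23} - \left(-2145320725780\right) \left(- \frac{1}{4489417}\right) = \frac{1850}{23} - \frac{2145320725780}{4489417} = - \frac{49334071271490}{103256591}$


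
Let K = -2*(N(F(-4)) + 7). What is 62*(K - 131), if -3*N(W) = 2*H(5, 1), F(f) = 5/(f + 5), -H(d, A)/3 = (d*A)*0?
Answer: -8990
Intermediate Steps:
H(d, A) = 0 (H(d, A) = -3*d*A*0 = -3*A*d*0 = -3*0 = 0)
F(f) = 5/(5 + f)
N(W) = 0 (N(W) = -2*0/3 = -⅓*0 = 0)
K = -14 (K = -2*(0 + 7) = -2*7 = -14)
62*(K - 131) = 62*(-14 - 131) = 62*(-145) = -8990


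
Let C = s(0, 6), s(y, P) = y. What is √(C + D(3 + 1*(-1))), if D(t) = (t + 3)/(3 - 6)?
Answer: I*√15/3 ≈ 1.291*I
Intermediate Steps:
C = 0
D(t) = -1 - t/3 (D(t) = (3 + t)/(-3) = (3 + t)*(-⅓) = -1 - t/3)
√(C + D(3 + 1*(-1))) = √(0 + (-1 - (3 + 1*(-1))/3)) = √(0 + (-1 - (3 - 1)/3)) = √(0 + (-1 - ⅓*2)) = √(0 + (-1 - ⅔)) = √(0 - 5/3) = √(-5/3) = I*√15/3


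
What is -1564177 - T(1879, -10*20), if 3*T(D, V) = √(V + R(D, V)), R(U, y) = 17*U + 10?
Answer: -1564177 - √31753/3 ≈ -1.5642e+6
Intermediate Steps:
R(U, y) = 10 + 17*U
T(D, V) = √(10 + V + 17*D)/3 (T(D, V) = √(V + (10 + 17*D))/3 = √(10 + V + 17*D)/3)
-1564177 - T(1879, -10*20) = -1564177 - √(10 - 10*20 + 17*1879)/3 = -1564177 - √(10 - 200 + 31943)/3 = -1564177 - √31753/3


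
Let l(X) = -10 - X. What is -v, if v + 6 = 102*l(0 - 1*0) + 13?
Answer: 1013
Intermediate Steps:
v = -1013 (v = -6 + (102*(-10 - (0 - 1*0)) + 13) = -6 + (102*(-10 - (0 + 0)) + 13) = -6 + (102*(-10 - 1*0) + 13) = -6 + (102*(-10 + 0) + 13) = -6 + (102*(-10) + 13) = -6 + (-1020 + 13) = -6 - 1007 = -1013)
-v = -1*(-1013) = 1013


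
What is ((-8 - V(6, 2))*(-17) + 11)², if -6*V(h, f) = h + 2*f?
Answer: 126736/9 ≈ 14082.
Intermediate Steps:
V(h, f) = -f/3 - h/6 (V(h, f) = -(h + 2*f)/6 = -f/3 - h/6)
((-8 - V(6, 2))*(-17) + 11)² = ((-8 - (-⅓*2 - ⅙*6))*(-17) + 11)² = ((-8 - (-⅔ - 1))*(-17) + 11)² = ((-8 - 1*(-5/3))*(-17) + 11)² = ((-8 + 5/3)*(-17) + 11)² = (-19/3*(-17) + 11)² = (323/3 + 11)² = (356/3)² = 126736/9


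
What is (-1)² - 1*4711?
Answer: -4710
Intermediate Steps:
(-1)² - 1*4711 = 1 - 4711 = -4710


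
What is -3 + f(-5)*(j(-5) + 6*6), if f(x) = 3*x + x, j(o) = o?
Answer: -623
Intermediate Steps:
f(x) = 4*x
-3 + f(-5)*(j(-5) + 6*6) = -3 + (4*(-5))*(-5 + 6*6) = -3 - 20*(-5 + 36) = -3 - 20*31 = -3 - 620 = -623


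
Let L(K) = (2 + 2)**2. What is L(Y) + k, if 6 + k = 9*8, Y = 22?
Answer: 82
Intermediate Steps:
L(K) = 16 (L(K) = 4**2 = 16)
k = 66 (k = -6 + 9*8 = -6 + 72 = 66)
L(Y) + k = 16 + 66 = 82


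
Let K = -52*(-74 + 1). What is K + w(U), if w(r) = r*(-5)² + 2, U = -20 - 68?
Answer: 1598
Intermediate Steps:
U = -88
K = 3796 (K = -52*(-73) = 3796)
w(r) = 2 + 25*r (w(r) = r*25 + 2 = 25*r + 2 = 2 + 25*r)
K + w(U) = 3796 + (2 + 25*(-88)) = 3796 + (2 - 2200) = 3796 - 2198 = 1598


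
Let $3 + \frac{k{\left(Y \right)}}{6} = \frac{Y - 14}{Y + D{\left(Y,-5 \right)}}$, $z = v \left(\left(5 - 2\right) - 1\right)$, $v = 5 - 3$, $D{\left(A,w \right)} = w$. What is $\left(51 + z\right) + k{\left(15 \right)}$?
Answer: $\frac{188}{5} \approx 37.6$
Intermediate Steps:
$v = 2$ ($v = 5 - 3 = 2$)
$z = 4$ ($z = 2 \left(\left(5 - 2\right) - 1\right) = 2 \left(3 - 1\right) = 2 \cdot 2 = 4$)
$k{\left(Y \right)} = -18 + \frac{6 \left(-14 + Y\right)}{-5 + Y}$ ($k{\left(Y \right)} = -18 + 6 \frac{Y - 14}{Y - 5} = -18 + 6 \frac{-14 + Y}{-5 + Y} = -18 + \frac{6 \left(-14 + Y\right)}{-5 + Y}$)
$\left(51 + z\right) + k{\left(15 \right)} = \left(51 + 4\right) + \frac{6 \left(1 - 30\right)}{-5 + 15} = 55 + \frac{6 \left(1 - 30\right)}{10} = 55 + 6 \cdot \frac{1}{10} \left(-29\right) = 55 - \frac{87}{5} = \frac{188}{5}$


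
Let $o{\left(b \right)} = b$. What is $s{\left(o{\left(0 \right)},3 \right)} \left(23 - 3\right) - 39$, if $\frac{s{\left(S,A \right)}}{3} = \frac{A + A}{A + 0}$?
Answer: $81$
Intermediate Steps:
$s{\left(S,A \right)} = 6$ ($s{\left(S,A \right)} = 3 \frac{A + A}{A + 0} = 3 \frac{2 A}{A} = 3 \cdot 2 = 6$)
$s{\left(o{\left(0 \right)},3 \right)} \left(23 - 3\right) - 39 = 6 \left(23 - 3\right) - 39 = 6 \cdot 20 - 39 = 120 - 39 = 81$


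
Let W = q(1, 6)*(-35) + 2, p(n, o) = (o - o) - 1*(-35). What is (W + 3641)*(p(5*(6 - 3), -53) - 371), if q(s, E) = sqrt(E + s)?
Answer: -1224048 + 11760*sqrt(7) ≈ -1.1929e+6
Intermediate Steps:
p(n, o) = 35 (p(n, o) = 0 + 35 = 35)
W = 2 - 35*sqrt(7) (W = sqrt(6 + 1)*(-35) + 2 = sqrt(7)*(-35) + 2 = -35*sqrt(7) + 2 = 2 - 35*sqrt(7) ≈ -90.601)
(W + 3641)*(p(5*(6 - 3), -53) - 371) = ((2 - 35*sqrt(7)) + 3641)*(35 - 371) = (3643 - 35*sqrt(7))*(-336) = -1224048 + 11760*sqrt(7)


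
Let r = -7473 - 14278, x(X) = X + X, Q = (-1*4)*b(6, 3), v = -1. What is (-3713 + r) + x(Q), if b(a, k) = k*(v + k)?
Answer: -25512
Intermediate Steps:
b(a, k) = k*(-1 + k)
Q = -24 (Q = (-1*4)*(3*(-1 + 3)) = -12*2 = -4*6 = -24)
x(X) = 2*X
r = -21751
(-3713 + r) + x(Q) = (-3713 - 21751) + 2*(-24) = -25464 - 48 = -25512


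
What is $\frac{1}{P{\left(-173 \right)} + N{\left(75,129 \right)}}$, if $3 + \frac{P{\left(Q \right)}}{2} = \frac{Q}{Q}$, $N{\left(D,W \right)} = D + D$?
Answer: $\frac{1}{146} \approx 0.0068493$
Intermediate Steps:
$N{\left(D,W \right)} = 2 D$
$P{\left(Q \right)} = -4$ ($P{\left(Q \right)} = -6 + 2 \frac{Q}{Q} = -6 + 2 \cdot 1 = -6 + 2 = -4$)
$\frac{1}{P{\left(-173 \right)} + N{\left(75,129 \right)}} = \frac{1}{-4 + 2 \cdot 75} = \frac{1}{-4 + 150} = \frac{1}{146}$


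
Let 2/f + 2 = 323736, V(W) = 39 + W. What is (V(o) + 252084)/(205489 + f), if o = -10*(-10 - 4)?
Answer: 40833055021/33261887964 ≈ 1.2276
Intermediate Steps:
o = 140 (o = -10*(-14) = 140)
f = 1/161867 (f = 2/(-2 + 323736) = 2/323734 = 2*(1/323734) = 1/161867 ≈ 6.1779e-6)
(V(o) + 252084)/(205489 + f) = ((39 + 140) + 252084)/(205489 + 1/161867) = (179 + 252084)/(33261887964/161867) = 252263*(161867/33261887964) = 40833055021/33261887964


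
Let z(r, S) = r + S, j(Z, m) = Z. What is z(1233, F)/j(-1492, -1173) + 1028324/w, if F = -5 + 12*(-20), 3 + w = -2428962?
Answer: -89410837/82363995 ≈ -1.0856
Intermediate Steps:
w = -2428965 (w = -3 - 2428962 = -2428965)
F = -245 (F = -5 - 240 = -245)
z(r, S) = S + r
z(1233, F)/j(-1492, -1173) + 1028324/w = (-245 + 1233)/(-1492) + 1028324/(-2428965) = 988*(-1/1492) + 1028324*(-1/2428965) = -247/373 - 93484/220815 = -89410837/82363995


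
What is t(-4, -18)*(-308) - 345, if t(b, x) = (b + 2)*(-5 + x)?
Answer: -14513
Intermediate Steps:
t(b, x) = (-5 + x)*(2 + b) (t(b, x) = (2 + b)*(-5 + x) = (-5 + x)*(2 + b))
t(-4, -18)*(-308) - 345 = (-10 - 5*(-4) + 2*(-18) - 4*(-18))*(-308) - 345 = (-10 + 20 - 36 + 72)*(-308) - 345 = 46*(-308) - 345 = -14168 - 345 = -14513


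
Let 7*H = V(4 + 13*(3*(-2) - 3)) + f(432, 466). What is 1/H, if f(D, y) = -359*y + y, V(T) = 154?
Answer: -7/166674 ≈ -4.1998e-5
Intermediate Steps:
f(D, y) = -358*y
H = -166674/7 (H = (154 - 358*466)/7 = (154 - 166828)/7 = (⅐)*(-166674) = -166674/7 ≈ -23811.)
1/H = 1/(-166674/7) = -7/166674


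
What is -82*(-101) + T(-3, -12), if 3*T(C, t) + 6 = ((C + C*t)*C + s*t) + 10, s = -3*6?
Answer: 24967/3 ≈ 8322.3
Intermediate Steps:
s = -18
T(C, t) = 4/3 - 6*t + C*(C + C*t)/3 (T(C, t) = -2 + (((C + C*t)*C - 18*t) + 10)/3 = -2 + ((C*(C + C*t) - 18*t) + 10)/3 = -2 + ((-18*t + C*(C + C*t)) + 10)/3 = -2 + (10 - 18*t + C*(C + C*t))/3 = -2 + (10/3 - 6*t + C*(C + C*t)/3) = 4/3 - 6*t + C*(C + C*t)/3)
-82*(-101) + T(-3, -12) = -82*(-101) + (4/3 - 6*(-12) + (⅓)*(-3)² + (⅓)*(-12)*(-3)²) = 8282 + (4/3 + 72 + (⅓)*9 + (⅓)*(-12)*9) = 8282 + (4/3 + 72 + 3 - 36) = 8282 + 121/3 = 24967/3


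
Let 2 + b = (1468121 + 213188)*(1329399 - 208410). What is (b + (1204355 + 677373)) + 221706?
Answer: 1884730998033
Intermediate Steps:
b = 1884728894599 (b = -2 + (1468121 + 213188)*(1329399 - 208410) = -2 + 1681309*1120989 = -2 + 1884728894601 = 1884728894599)
(b + (1204355 + 677373)) + 221706 = (1884728894599 + (1204355 + 677373)) + 221706 = (1884728894599 + 1881728) + 221706 = 1884730776327 + 221706 = 1884730998033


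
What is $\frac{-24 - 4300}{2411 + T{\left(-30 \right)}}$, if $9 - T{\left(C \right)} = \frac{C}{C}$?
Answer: $- \frac{4324}{2419} \approx -1.7875$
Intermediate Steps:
$T{\left(C \right)} = 8$ ($T{\left(C \right)} = 9 - \frac{C}{C} = 9 - 1 = 8$)
$\frac{-24 - 4300}{2411 + T{\left(-30 \right)}} = \frac{-24 - 4300}{2411 + 8} = - \frac{4324}{2419}$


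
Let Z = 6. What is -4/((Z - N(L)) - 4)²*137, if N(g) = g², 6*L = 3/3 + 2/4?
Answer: -140288/961 ≈ -145.98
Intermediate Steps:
L = ¼ (L = (3/3 + 2/4)/6 = (3*(⅓) + 2*(¼))/6 = (1 + ½)/6 = (⅙)*(3/2) = ¼ ≈ 0.25000)
-4/((Z - N(L)) - 4)²*137 = -4/((6 - (¼)²) - 4)²*137 = -4/((6 - 1*1/16) - 4)²*137 = -4/((6 - 1/16) - 4)²*137 = -4/(95/16 - 4)²*137 = -4/((31/16)²)*137 = -4/961/256*137 = -4*256/961*137 = -1024/961*137 = -140288/961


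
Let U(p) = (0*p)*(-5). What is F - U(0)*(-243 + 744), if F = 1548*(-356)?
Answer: -551088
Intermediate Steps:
U(p) = 0 (U(p) = 0*(-5) = 0)
F = -551088
F - U(0)*(-243 + 744) = -551088 - 0*(-243 + 744) = -551088 - 0*501 = -551088 - 1*0 = -551088 + 0 = -551088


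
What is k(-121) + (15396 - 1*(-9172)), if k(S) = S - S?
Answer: 24568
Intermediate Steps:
k(S) = 0
k(-121) + (15396 - 1*(-9172)) = 0 + (15396 - 1*(-9172)) = 0 + (15396 + 9172) = 0 + 24568 = 24568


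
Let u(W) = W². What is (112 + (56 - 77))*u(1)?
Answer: 91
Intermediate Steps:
(112 + (56 - 77))*u(1) = (112 + (56 - 77))*1² = (112 - 21)*1 = 91*1 = 91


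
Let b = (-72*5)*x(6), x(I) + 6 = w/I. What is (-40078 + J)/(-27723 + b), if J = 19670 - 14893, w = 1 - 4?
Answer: 11767/8461 ≈ 1.3907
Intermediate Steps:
w = -3
J = 4777
x(I) = -6 - 3/I
b = 2340 (b = (-72*5)*(-6 - 3/6) = (-18*20)*(-6 - 3*⅙) = -360*(-6 - ½) = -360*(-13/2) = 2340)
(-40078 + J)/(-27723 + b) = (-40078 + 4777)/(-27723 + 2340) = -35301/(-25383) = -35301*(-1/25383) = 11767/8461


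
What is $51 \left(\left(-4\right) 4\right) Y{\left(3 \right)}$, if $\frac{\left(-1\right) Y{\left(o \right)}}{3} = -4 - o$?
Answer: $-17136$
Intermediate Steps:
$Y{\left(o \right)} = 12 + 3 o$ ($Y{\left(o \right)} = - 3 \left(-4 - o\right) = 12 + 3 o$)
$51 \left(\left(-4\right) 4\right) Y{\left(3 \right)} = 51 \left(\left(-4\right) 4\right) \left(12 + 3 \cdot 3\right) = 51 \left(-16\right) \left(12 + 9\right) = \left(-816\right) 21 = -17136$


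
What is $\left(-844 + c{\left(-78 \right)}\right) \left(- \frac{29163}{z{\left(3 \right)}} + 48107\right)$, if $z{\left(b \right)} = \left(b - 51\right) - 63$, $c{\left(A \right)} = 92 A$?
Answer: $- \frac{14353233600}{37} \approx -3.8792 \cdot 10^{8}$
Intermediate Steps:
$z{\left(b \right)} = -114 + b$ ($z{\left(b \right)} = \left(-51 + b\right) - 63 = -114 + b$)
$\left(-844 + c{\left(-78 \right)}\right) \left(- \frac{29163}{z{\left(3 \right)}} + 48107\right) = \left(-844 + 92 \left(-78\right)\right) \left(- \frac{29163}{-114 + 3} + 48107\right) = \left(-844 - 7176\right) \left(- \frac{29163}{-111} + 48107\right) = - 8020 \left(\left(-29163\right) \left(- \frac{1}{111}\right) + 48107\right) = - 8020 \left(\frac{9721}{37} + 48107\right) = \left(-8020\right) \frac{1789680}{37} = - \frac{14353233600}{37}$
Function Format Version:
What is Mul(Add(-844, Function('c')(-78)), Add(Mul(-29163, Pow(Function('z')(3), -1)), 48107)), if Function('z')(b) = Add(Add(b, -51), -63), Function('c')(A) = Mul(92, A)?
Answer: Rational(-14353233600, 37) ≈ -3.8792e+8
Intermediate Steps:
Function('z')(b) = Add(-114, b) (Function('z')(b) = Add(Add(-51, b), -63) = Add(-114, b))
Mul(Add(-844, Function('c')(-78)), Add(Mul(-29163, Pow(Function('z')(3), -1)), 48107)) = Mul(Add(-844, Mul(92, -78)), Add(Mul(-29163, Pow(Add(-114, 3), -1)), 48107)) = Mul(Add(-844, -7176), Add(Mul(-29163, Pow(-111, -1)), 48107)) = Mul(-8020, Add(Mul(-29163, Rational(-1, 111)), 48107)) = Mul(-8020, Add(Rational(9721, 37), 48107)) = Mul(-8020, Rational(1789680, 37)) = Rational(-14353233600, 37)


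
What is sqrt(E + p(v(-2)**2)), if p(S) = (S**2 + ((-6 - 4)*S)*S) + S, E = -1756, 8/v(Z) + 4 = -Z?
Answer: 2*I*sqrt(1011) ≈ 63.592*I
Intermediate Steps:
v(Z) = 8/(-4 - Z)
p(S) = S - 9*S**2 (p(S) = (S**2 + (-10*S)*S) + S = (S**2 - 10*S**2) + S = -9*S**2 + S = S - 9*S**2)
sqrt(E + p(v(-2)**2)) = sqrt(-1756 + (-8/(4 - 2))**2*(1 - 9*64/(4 - 2)**2)) = sqrt(-1756 + (-8/2)**2*(1 - 9*(-8/2)**2)) = sqrt(-1756 + (-8*1/2)**2*(1 - 9*(-8*1/2)**2)) = sqrt(-1756 + (-4)**2*(1 - 9*(-4)**2)) = sqrt(-1756 + 16*(1 - 9*16)) = sqrt(-1756 + 16*(1 - 144)) = sqrt(-1756 + 16*(-143)) = sqrt(-1756 - 2288) = sqrt(-4044) = 2*I*sqrt(1011)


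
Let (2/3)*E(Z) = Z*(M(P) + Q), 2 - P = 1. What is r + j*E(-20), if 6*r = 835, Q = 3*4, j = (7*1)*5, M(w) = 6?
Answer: -112565/6 ≈ -18761.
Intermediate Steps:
P = 1 (P = 2 - 1*1 = 2 - 1 = 1)
j = 35 (j = 7*5 = 35)
Q = 12
E(Z) = 27*Z (E(Z) = 3*(Z*(6 + 12))/2 = 3*(Z*18)/2 = 3*(18*Z)/2 = 27*Z)
r = 835/6 (r = (⅙)*835 = 835/6 ≈ 139.17)
r + j*E(-20) = 835/6 + 35*(27*(-20)) = 835/6 + 35*(-540) = 835/6 - 18900 = -112565/6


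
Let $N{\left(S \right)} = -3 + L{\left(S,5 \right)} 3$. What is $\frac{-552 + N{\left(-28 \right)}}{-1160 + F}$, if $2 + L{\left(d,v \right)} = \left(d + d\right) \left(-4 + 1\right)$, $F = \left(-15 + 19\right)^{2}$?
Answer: $\frac{57}{1144} \approx 0.049825$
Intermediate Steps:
$F = 16$ ($F = 4^{2} = 16$)
$L{\left(d,v \right)} = -2 - 6 d$ ($L{\left(d,v \right)} = -2 + \left(d + d\right) \left(-4 + 1\right) = -2 + 2 d \left(-3\right) = -2 - 6 d$)
$N{\left(S \right)} = -9 - 18 S$ ($N{\left(S \right)} = -3 + \left(-2 - 6 S\right) 3 = -3 - \left(6 + 18 S\right) = -9 - 18 S$)
$\frac{-552 + N{\left(-28 \right)}}{-1160 + F} = \frac{-552 - -495}{-1160 + 16} = \frac{-552 + \left(-9 + 504\right)}{-1144} = - \frac{-552 + 495}{1144} = \left(- \frac{1}{1144}\right) \left(-57\right) = \frac{57}{1144}$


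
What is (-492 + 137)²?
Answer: 126025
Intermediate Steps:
(-492 + 137)² = (-355)² = 126025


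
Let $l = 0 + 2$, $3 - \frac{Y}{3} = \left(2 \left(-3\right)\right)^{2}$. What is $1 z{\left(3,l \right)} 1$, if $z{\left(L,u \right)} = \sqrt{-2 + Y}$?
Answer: $i \sqrt{101} \approx 10.05 i$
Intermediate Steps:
$Y = -99$ ($Y = 9 - 3 \left(2 \left(-3\right)\right)^{2} = 9 - 3 \left(-6\right)^{2} = 9 - 108 = -99$)
$l = 2$
$z{\left(L,u \right)} = i \sqrt{101}$ ($z{\left(L,u \right)} = \sqrt{-2 - 99} = \sqrt{-101} = i \sqrt{101}$)
$1 z{\left(3,l \right)} 1 = 1 i \sqrt{101} \cdot 1 = i \sqrt{101} \cdot 1 = i \sqrt{101}$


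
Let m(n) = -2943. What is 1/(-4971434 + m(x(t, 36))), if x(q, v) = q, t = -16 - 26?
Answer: -1/4974377 ≈ -2.0103e-7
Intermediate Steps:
t = -42
1/(-4971434 + m(x(t, 36))) = 1/(-4971434 - 2943) = 1/(-4974377) = -1/4974377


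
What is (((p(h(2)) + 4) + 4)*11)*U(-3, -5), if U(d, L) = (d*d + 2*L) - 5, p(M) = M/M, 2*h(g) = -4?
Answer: -594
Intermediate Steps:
h(g) = -2 (h(g) = (½)*(-4) = -2)
p(M) = 1
U(d, L) = -5 + d² + 2*L (U(d, L) = (d² + 2*L) - 5 = -5 + d² + 2*L)
(((p(h(2)) + 4) + 4)*11)*U(-3, -5) = (((1 + 4) + 4)*11)*(-5 + (-3)² + 2*(-5)) = ((5 + 4)*11)*(-5 + 9 - 10) = (9*11)*(-6) = 99*(-6) = -594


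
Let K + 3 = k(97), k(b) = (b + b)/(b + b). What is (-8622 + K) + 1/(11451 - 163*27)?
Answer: -60799199/7050 ≈ -8624.0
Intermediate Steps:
k(b) = 1 (k(b) = (2*b)/((2*b)) = (2*b)*(1/(2*b)) = 1)
K = -2 (K = -3 + 1 = -2)
(-8622 + K) + 1/(11451 - 163*27) = (-8622 - 2) + 1/(11451 - 163*27) = -8624 + 1/(11451 - 4401) = -8624 + 1/7050 = -60799199/7050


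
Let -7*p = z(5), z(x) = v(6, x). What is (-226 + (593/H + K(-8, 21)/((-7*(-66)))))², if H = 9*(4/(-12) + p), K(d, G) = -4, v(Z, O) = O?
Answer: 1979449081/23716 ≈ 83465.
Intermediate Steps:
z(x) = x
p = -5/7 (p = -⅐*5 = -5/7 ≈ -0.71429)
H = -66/7 (H = 9*(4/(-12) - 5/7) = 9*(4*(-1/12) - 5/7) = 9*(-⅓ - 5/7) = 9*(-22/21) = -66/7 ≈ -9.4286)
(-226 + (593/H + K(-8, 21)/((-7*(-66)))))² = (-226 + (593/(-66/7) - 4/((-7*(-66)))))² = (-226 + (593*(-7/66) - 4/462))² = (-226 + (-4151/66 - 4*1/462))² = (-226 + (-4151/66 - 2/231))² = (-226 - 9687/154)² = (-44491/154)² = 1979449081/23716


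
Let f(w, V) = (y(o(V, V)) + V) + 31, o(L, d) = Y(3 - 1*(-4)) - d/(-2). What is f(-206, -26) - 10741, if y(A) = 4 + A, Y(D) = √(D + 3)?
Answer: -10745 + √10 ≈ -10742.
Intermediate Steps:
Y(D) = √(3 + D)
o(L, d) = √10 + d/2 (o(L, d) = √(3 + (3 - 1*(-4))) - d/(-2) = √(3 + (3 + 4)) - d*(-1)/2 = √(3 + 7) - (-1)*d/2 = √10 + d/2)
f(w, V) = 35 + √10 + 3*V/2 (f(w, V) = ((4 + (√10 + V/2)) + V) + 31 = ((4 + √10 + V/2) + V) + 31 = (4 + √10 + 3*V/2) + 31 = 35 + √10 + 3*V/2)
f(-206, -26) - 10741 = (35 + √10 + (3/2)*(-26)) - 10741 = (35 + √10 - 39) - 10741 = (-4 + √10) - 10741 = -10745 + √10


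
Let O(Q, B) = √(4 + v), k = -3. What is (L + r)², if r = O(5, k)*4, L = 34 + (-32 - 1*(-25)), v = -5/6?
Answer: 2339/3 + 36*√114 ≈ 1164.0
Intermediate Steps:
v = -⅚ (v = -5*⅙ = -⅚ ≈ -0.83333)
L = 27 (L = 34 + (-32 + 25) = 34 - 7 = 27)
O(Q, B) = √114/6 (O(Q, B) = √(4 - ⅚) = √(19/6) = √114/6)
r = 2*√114/3 (r = (√114/6)*4 = 2*√114/3 ≈ 7.1180)
(L + r)² = (27 + 2*√114/3)²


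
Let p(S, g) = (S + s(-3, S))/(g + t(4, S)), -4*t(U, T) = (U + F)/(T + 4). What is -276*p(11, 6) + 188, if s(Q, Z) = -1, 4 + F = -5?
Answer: -19396/73 ≈ -265.70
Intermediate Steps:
F = -9 (F = -4 - 5 = -9)
t(U, T) = -(-9 + U)/(4*(4 + T)) (t(U, T) = -(U - 9)/(4*(T + 4)) = -(-9 + U)/(4*(4 + T)))
p(S, g) = (-1 + S)/(g + 5/(4*(4 + S))) (p(S, g) = (S - 1)/(g + (9 - 1*4)/(4*(4 + S))) = (-1 + S)/(g + (9 - 4)/(4*(4 + S))) = (-1 + S)/(g + (1/4)*5/(4 + S)) = (-1 + S)/(g + 5/(4*(4 + S))))
-276*p(11, 6) + 188 = -1104*(-1 + 11)*(4 + 11)/(5 + 4*6*(4 + 11)) + 188 = -1104*10*15/(5 + 4*6*15) + 188 = -1104*10*15/(5 + 360) + 188 = -1104*10*15/365 + 188 = -276*120/73 + 188 = -33120/73 + 188 = -19396/73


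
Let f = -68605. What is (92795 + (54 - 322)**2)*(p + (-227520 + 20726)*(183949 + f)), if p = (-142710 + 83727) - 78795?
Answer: -3926588675957766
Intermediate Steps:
p = -137778 (p = -58983 - 78795 = -137778)
(92795 + (54 - 322)**2)*(p + (-227520 + 20726)*(183949 + f)) = (92795 + (54 - 322)**2)*(-137778 + (-227520 + 20726)*(183949 - 68605)) = (92795 + (-268)**2)*(-137778 - 206794*115344) = (92795 + 71824)*(-137778 - 23852447136) = 164619*(-23852584914) = -3926588675957766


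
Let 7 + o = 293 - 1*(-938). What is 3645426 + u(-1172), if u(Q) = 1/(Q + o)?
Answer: 189562153/52 ≈ 3.6454e+6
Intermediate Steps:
o = 1224 (o = -7 + (293 - 1*(-938)) = -7 + (293 + 938) = -7 + 1231 = 1224)
u(Q) = 1/(1224 + Q) (u(Q) = 1/(Q + 1224) = 1/(1224 + Q))
3645426 + u(-1172) = 3645426 + 1/(1224 - 1172) = 3645426 + 1/52 = 189562153/52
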